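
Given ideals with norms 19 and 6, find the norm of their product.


N(IJ) = N(I) * N(J)
= 19 * 6
= 114

114


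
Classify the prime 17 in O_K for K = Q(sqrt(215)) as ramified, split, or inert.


K = Q(sqrt(215)). Since d mod 4 = 3, disc(K) = 860.
Check p | disc: 860 mod 17 = 10.
p does not divide disc. Compute Legendre symbol (d/p):
11^((17-1)/2) mod 17 = -1
(d/p) = -1, so p is inert: (p) stays prime with e=1, f=2, g=1.
Therefore p is inert.

inert


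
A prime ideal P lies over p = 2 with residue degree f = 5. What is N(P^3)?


N(P^a) = p^(a*f)
= 2^(3*5)
= 2^15
= 32768

32768


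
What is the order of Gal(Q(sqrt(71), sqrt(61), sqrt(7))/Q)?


The 3 square roots of distinct primes are multiplicatively independent over Q,
so [K:Q] = 2^3 and Gal(K/Q) is isomorphic to (Z/2Z)^3.
|Gal| = 2^3 = 8

8


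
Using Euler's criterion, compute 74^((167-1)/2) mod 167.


p = 167 is prime and the exponent is (p-1)/2 = 83, so by Euler's criterion 74^83 = (74/167) = +1 or -1 mod 167.
Compute by square-and-multiply:
  83 = 64 + 16 + 2 + 1 (binary 1010011)
  Repeated squaring mod 167: 74^1 = 74, 74^2 = 132, 74^4 = 56, 74^8 = 130, 74^16 = 33, 74^32 = 87, 74^64 = 54
  74^83 = 74^64 * 74^16 * 74^2 * 74^1 = 54 * 33 * 132 * 74 mod 167
    54 * 33 = 1782 = 112 mod 167
    112 * 132 = 14784 = 88 mod 167
    88 * 74 = 6512 = 166 mod 167
  74^83 = 166 mod 167
Result 166 = p - 1 = -1 mod 167: 74 is a quadratic non-residue mod 167. As a residue in [0, p-1] the value is 166.
74^83 mod 167 = 166

166


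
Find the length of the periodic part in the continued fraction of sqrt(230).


Run the CF algorithm for sqrt(230).
a_0 = floor(sqrt(230)) = 15; set m_0=0, q_0=1.
Recurrence: m' = q*a - m,  q' = (d - m'^2)/q,  a' = floor((a_0 + m')/q').
  step 1: m=15, q=5, a=6
  step 2: m=15, q=1, a=30
a_2 = 2*a_0 = 30, so the period closes here.
sqrt(230) = [15; 6, 30]
Period length = 2

2


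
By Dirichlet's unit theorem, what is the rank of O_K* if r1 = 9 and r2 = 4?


By Dirichlet's unit theorem:
rank = r1 + r2 - 1
= 9 + 4 - 1
= 12

12


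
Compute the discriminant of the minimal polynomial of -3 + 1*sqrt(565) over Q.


The element -3 + 1*sqrt(565) has minimal polynomial:
x^2 + 6*x - 556
Discriminant = (6)^2 - 4*(-556)
= 36 + 2224
= 2260

2260


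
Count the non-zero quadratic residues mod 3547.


For prime p, the number of non-zero quadratic residues is (p-1)/2.
= (3547-1)/2
= 1773

1773


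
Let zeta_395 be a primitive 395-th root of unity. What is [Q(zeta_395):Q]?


The degree equals Euler's totient phi(395).
395 = 5 * 79
phi(395) = 312

312


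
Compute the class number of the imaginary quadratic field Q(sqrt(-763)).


K = Q(sqrt(-763)). d mod 4 = 1, so D = disc(K) = d = -763
h(K) equals the number of primitive reduced positive-definite forms (a, b, c) = a*x^2 + b*x*y + c*y^2 with b^2 - 4ac = D,
where reduced means |b| <= a <= c, with b >= 0 whenever |b| = a or a = c, and primitive means gcd(a, b, c) = 1.
Reduced forces 3a^2 <= |D| = 763, so 1 <= a <= 15; b must have the parity of D, and c = (b^2 - D)/(4a) must be an integer >= a.
Enumerate a = 1..15, b in [-a, a]:
  a=1: (1, 1, 191)  [1]
  a=2..6: none
  a=7: (7, 7, 29)  [1]
  a=8..12: none
  a=13: (13, -11, 17), (13, 11, 17)  [2]
  a=14..15: none
Total reduced forms: 1 + 1 + 2 = 4
h = 4

4


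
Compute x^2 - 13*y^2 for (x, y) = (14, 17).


x^2 - d*y^2
= 14^2 - 13*17^2
= 196 - 3757
= -3561

-3561


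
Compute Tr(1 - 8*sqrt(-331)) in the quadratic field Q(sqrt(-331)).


Tr(a + b*sqrt(d)) = (a + b*sqrt(d)) + (a - b*sqrt(d)) = 2a
= 2 * (1)
= 2

2


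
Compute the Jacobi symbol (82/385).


Compute (82/385) via quadratic reciprocity:
  pull out 2: (2/385) = +1  (since 385 mod 8 = 1)
  reciprocity: (41/385) -> +(385/41)
  reduce: (16/41)
  pull out 2: (2/41) = +1  (since 41 mod 8 = 1)
  pull out 2: (2/41) = +1  (since 41 mod 8 = 1)
  pull out 2: (2/41) = +1  (since 41 mod 8 = 1)
  pull out 2: (2/41) = +1  (since 41 mod 8 = 1)
  (1/41) = 1
Product of signs = 1

1


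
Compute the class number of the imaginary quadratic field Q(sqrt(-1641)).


K = Q(sqrt(-1641)). d mod 4 = 3, so D = disc(K) = 4d = -6564
h(K) equals the number of primitive reduced positive-definite forms (a, b, c) = a*x^2 + b*x*y + c*y^2 with b^2 - 4ac = D,
where reduced means |b| <= a <= c, with b >= 0 whenever |b| = a or a = c, and primitive means gcd(a, b, c) = 1.
Reduced forces 3a^2 <= |D| = 6564, so 1 <= a <= 46; b must have the parity of D, and c = (b^2 - D)/(4a) must be an integer >= a.
Enumerate a = 1..46, b in [-a, a]:
  a=1: (1, 0, 1641)  [1]
  a=2: (2, 2, 821)  [1]
  a=3: (3, 0, 547)  [1]
  a=4: none
  a=5: (5, -4, 329), (5, 4, 329)  [2]
  a=6: (6, 6, 275)  [1]
  a=7: (7, -4, 235), (7, 4, 235)  [2]
  a=8..9: none
  a=10: (10, -6, 165), (10, 6, 165)  [2]
  a=11: (11, -6, 150), (11, 6, 150)  [2]
  a=12: none
  a=13: (13, -12, 129), (13, 12, 129)  [2]
  a=14: (14, -10, 119), (14, 10, 119)  [2]
  a=15: (15, -6, 110), (15, 6, 110)  [2]
  a=16: none
  a=17: (17, -10, 98), (17, 10, 98)  [2]
  a=18..20: none
  a=21: (21, -18, 82), (21, 18, 82)  [2]
  a=22: (22, -6, 75), (22, 6, 75)  [2]
  a=23..24: none
  a=25: (25, -6, 66), (25, 6, 66)  [2]
  a=26: (26, -14, 65), (26, 14, 65)  [2]
  a=27..29: none
  a=30: (30, -6, 55), (30, 6, 55)  [2]
  a=31: (31, -16, 55), (31, 16, 55)  [2]
  a=32: none
  a=33: (33, -6, 50), (33, 6, 50)  [2]
  a=34: (34, -10, 49), (34, 10, 49)  [2]
  a=35: (35, -24, 51), (35, -4, 47), (35, 4, 47), (35, 24, 51)  [4]
  a=36..38: none
  a=39: (39, -12, 43), (39, 12, 43)  [2]
  a=40: none
  a=41: (41, -18, 42), (41, 18, 42)  [2]
  a=42..46: none
Total reduced forms: 1 + 1 + 1 + 2 + 1 + 2 + 2 + 2 + 2 + 2 + 2 + 2 + 2 + 2 + 2 + 2 + 2 + 2 + 2 + 2 + 4 + 2 + 2 = 44
h = 44

44


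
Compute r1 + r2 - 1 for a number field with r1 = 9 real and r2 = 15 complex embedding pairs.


By Dirichlet's unit theorem:
rank = r1 + r2 - 1
= 9 + 15 - 1
= 23

23


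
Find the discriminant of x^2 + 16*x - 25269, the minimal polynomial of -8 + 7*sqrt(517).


The element -8 + 7*sqrt(517) has minimal polynomial:
x^2 + 16*x - 25269
Discriminant = (16)^2 - 4*(-25269)
= 256 + 101076
= 101332

101332


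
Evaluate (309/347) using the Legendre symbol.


p = 347 is prime, so compute (309/347) with the reciprocity algorithm (Jacobi-symbol steps: pull out 2s via (2/n), flip via reciprocity, reduce):
  reciprocity: (309/347) -> +(347/309)
  reduce: (38/309)
  pull out 2: (2/309) = -1  (since 309 mod 8 = 5)
  reciprocity: (19/309) -> +(309/19)
  reduce: (5/19)
  reciprocity: (5/19) -> +(19/5)
  reduce: (4/5)
  pull out 2: (2/5) = -1  (since 5 mod 8 = 5)
  pull out 2: (2/5) = -1  (since 5 mod 8 = 5)
  (1/5) = 1
Product of signs = -1
(309/347) = -1

-1


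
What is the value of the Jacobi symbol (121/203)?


Compute (121/203) via quadratic reciprocity:
  reciprocity: (121/203) -> +(203/121)
  reduce: (82/121)
  pull out 2: (2/121) = +1  (since 121 mod 8 = 1)
  reciprocity: (41/121) -> +(121/41)
  reduce: (39/41)
  reciprocity: (39/41) -> +(41/39)
  reduce: (2/39)
  pull out 2: (2/39) = +1  (since 39 mod 8 = 7)
  (1/39) = 1
Product of signs = 1

1


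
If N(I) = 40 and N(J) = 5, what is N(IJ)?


N(IJ) = N(I) * N(J)
= 40 * 5
= 200

200


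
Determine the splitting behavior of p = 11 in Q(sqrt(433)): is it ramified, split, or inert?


K = Q(sqrt(433)). Since d mod 4 = 1, disc(K) = 433.
Check p | disc: 433 mod 11 = 4.
p does not divide disc. Compute Legendre symbol (d/p):
4^((11-1)/2) mod 11 = 1
(d/p) = 1, so p splits: (p) = P*P' with e=1, f=1, g=2.
Therefore p is split.

split


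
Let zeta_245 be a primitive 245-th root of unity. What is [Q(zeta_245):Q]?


The degree equals Euler's totient phi(245).
245 = 5 * 7^2
phi(245) = 168

168


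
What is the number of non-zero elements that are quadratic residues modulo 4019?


For prime p, the number of non-zero quadratic residues is (p-1)/2.
= (4019-1)/2
= 2009

2009


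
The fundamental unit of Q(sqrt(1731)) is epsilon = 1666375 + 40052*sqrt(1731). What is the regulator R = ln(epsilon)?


epsilon = 1666375 + 40052*sqrt(1731)
= 3.3327e+06
R = ln(3.3327e+06)
= 15.0193

15.0193


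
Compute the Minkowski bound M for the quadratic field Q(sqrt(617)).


d = 617, d mod 4 = 1, so disc(K) = d = 617; |disc(K)| = 617
Real quadratic field, so n = 2, s = r2 = 0, r1 = 2
M = (n!/n^n) * (4/pi)^s * sqrt(|disc(K)|) = (2!/2^2) * (4/pi)^0 * sqrt(617)
= 0.5 * 1.000000 * 24.839485
= 12.4197

12.4197


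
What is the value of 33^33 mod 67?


p = 67 is prime and the exponent is (p-1)/2 = 33, so by Euler's criterion 33^33 = (33/67) = +1 or -1 mod 67.
Compute by square-and-multiply:
  33 = 32 + 1 (binary 100001)
  Repeated squaring mod 67: 33^1 = 33, 33^2 = 17, 33^4 = 21, 33^8 = 39, 33^16 = 47, 33^32 = 65
  33^33 = 33^32 * 33^1 = 65 * 33 mod 67
    65 * 33 = 2145 = 1 mod 67
  33^33 = 1 mod 67
Result 1: 33 is a quadratic residue mod 67.
33^33 mod 67 = 1

1


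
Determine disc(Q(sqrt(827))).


For K = Q(sqrt(d)) with d squarefree: disc(K) = d if d = 1 mod 4, and disc(K) = 4d if d = 2 or 3 mod 4.
Here d = 827, and d mod 4 = 3.
d = 3 mod 4, not 1 (O_K = Z[sqrt(d)]), so disc(K) = 4d = 4 * (827) = 3308

3308


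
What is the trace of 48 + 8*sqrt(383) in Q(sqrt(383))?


Tr(a + b*sqrt(d)) = (a + b*sqrt(d)) + (a - b*sqrt(d)) = 2a
= 2 * (48)
= 96

96


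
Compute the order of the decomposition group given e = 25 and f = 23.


|D_P| = e * f
= 25 * 23
= 575

575


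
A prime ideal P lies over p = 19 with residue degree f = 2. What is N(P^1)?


N(P^a) = p^(a*f)
= 19^(1*2)
= 19^2
= 361

361


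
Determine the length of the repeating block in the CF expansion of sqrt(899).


Run the CF algorithm for sqrt(899).
a_0 = floor(sqrt(899)) = 29; set m_0=0, q_0=1.
Recurrence: m' = q*a - m,  q' = (d - m'^2)/q,  a' = floor((a_0 + m')/q').
  step 1: m=29, q=58, a=1
  step 2: m=29, q=1, a=58
a_2 = 2*a_0 = 58, so the period closes here.
sqrt(899) = [29; 1, 58]
Period length = 2

2


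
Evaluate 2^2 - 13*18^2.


x^2 - d*y^2
= 2^2 - 13*18^2
= 4 - 4212
= -4208

-4208


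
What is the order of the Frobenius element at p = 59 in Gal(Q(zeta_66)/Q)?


The Frobenius at p in Gal(Q(zeta_n)/Q) = (Z/nZ)* is the class of p, so its order is ord_66(59), the smallest k >= 1 with 59^k = 1 mod 66.
n = 66 = 2 * 3 * 11, phi(66) = 20; the order divides phi(n).
Divisors of 20: 1, 2, 4, 5, 10, 20
Repeated squaring mod 66: 59^1 = 59, 59^2 = 49, 59^4 = 25, 59^8 = 31, 59^16 = 37
Test divisors in increasing order:
  k=1: 59^1 = 59 mod 66
  k=2: 59^2 = 49 mod 66
  k=4: 59^4 = 25 mod 66
  k=5: 59^5 = 25 * 59 = 23 mod 66
  k=10: 59^10 = 31 * 49 = 1 mod 66  <- first divisor giving 1
Order = 10

10


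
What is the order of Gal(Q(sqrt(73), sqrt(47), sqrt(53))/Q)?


The 3 square roots of distinct primes are multiplicatively independent over Q,
so [K:Q] = 2^3 and Gal(K/Q) is isomorphic to (Z/2Z)^3.
|Gal| = 2^3 = 8

8


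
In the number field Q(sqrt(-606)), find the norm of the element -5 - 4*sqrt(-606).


N(a + b*sqrt(d)) = a^2 - d*b^2
= (-5)^2 - (-606)*(-4)^2
= 25 + 9696
= 9721

9721


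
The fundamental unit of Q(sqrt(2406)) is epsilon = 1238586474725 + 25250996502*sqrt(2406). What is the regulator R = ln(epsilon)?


epsilon = 1238586474725 + 25250996502*sqrt(2406)
= 2.4772e+12
R = ln(2.4772e+12)
= 28.5381

28.5381


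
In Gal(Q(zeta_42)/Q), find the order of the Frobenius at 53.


The Frobenius at p in Gal(Q(zeta_n)/Q) = (Z/nZ)* is the class of p, so its order is ord_42(53), the smallest k >= 1 with 53^k = 1 mod 42.
n = 42 = 2 * 3 * 7, phi(42) = 12; the order divides phi(n).
Divisors of 12: 1, 2, 3, 4, 6, 12
Repeated squaring mod 42: 53^1 = 11, 53^2 = 37, 53^4 = 25, 53^8 = 37
Test divisors in increasing order:
  k=1: 53^1 = 11 mod 42
  k=2: 53^2 = 37 mod 42
  k=3: 53^3 = 37 * 11 = 29 mod 42
  k=4: 53^4 = 25 mod 42
  k=6: 53^6 = 25 * 37 = 1 mod 42  <- first divisor giving 1
Order = 6

6


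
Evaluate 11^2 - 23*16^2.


x^2 - d*y^2
= 11^2 - 23*16^2
= 121 - 5888
= -5767

-5767


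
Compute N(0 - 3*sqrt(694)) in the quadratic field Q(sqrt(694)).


N(a + b*sqrt(d)) = a^2 - d*b^2
= (0)^2 - (694)*(-3)^2
= 0 - 6246
= -6246

-6246


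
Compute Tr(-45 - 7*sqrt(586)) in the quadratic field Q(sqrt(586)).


Tr(a + b*sqrt(d)) = (a + b*sqrt(d)) + (a - b*sqrt(d)) = 2a
= 2 * (-45)
= -90

-90


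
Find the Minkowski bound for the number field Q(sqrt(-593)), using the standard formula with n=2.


d = -593, d mod 4 = 3, so disc(K) = 4d = -2372; |disc(K)| = 2372
Imaginary quadratic field, so n = 2, s = r2 = 1, r1 = 0
M = (n!/n^n) * (4/pi)^s * sqrt(|disc(K)|) = (2!/2^2) * (4/pi)^1 * sqrt(2372)
= 0.5 * 1.273240 * 48.703183
= 31.0054

31.0054


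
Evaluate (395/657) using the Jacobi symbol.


Compute (395/657) via quadratic reciprocity:
  reciprocity: (395/657) -> +(657/395)
  reduce: (262/395)
  pull out 2: (2/395) = -1  (since 395 mod 8 = 3)
  reciprocity: (131/395) -> -(395/131)
  reduce: (2/131)
  pull out 2: (2/131) = -1  (since 131 mod 8 = 3)
  (1/131) = 1
Product of signs = -1

-1


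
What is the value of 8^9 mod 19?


p = 19 is prime and the exponent is (p-1)/2 = 9, so by Euler's criterion 8^9 = (8/19) = +1 or -1 mod 19.
Compute by square-and-multiply:
  9 = 8 + 1 (binary 1001)
  Repeated squaring mod 19: 8^1 = 8, 8^2 = 7, 8^4 = 11, 8^8 = 7
  8^9 = 8^8 * 8^1 = 7 * 8 mod 19
    7 * 8 = 56 = 18 mod 19
  8^9 = 18 mod 19
Result 18 = p - 1 = -1 mod 19: 8 is a quadratic non-residue mod 19. As a residue in [0, p-1] the value is 18.
8^9 mod 19 = 18

18


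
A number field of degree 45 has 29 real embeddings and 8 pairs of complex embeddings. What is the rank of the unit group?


By Dirichlet's unit theorem:
rank = r1 + r2 - 1
= 29 + 8 - 1
= 36

36


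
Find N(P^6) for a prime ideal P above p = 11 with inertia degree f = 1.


N(P^a) = p^(a*f)
= 11^(6*1)
= 11^6
= 1771561

1771561


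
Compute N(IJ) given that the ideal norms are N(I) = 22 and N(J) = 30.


N(IJ) = N(I) * N(J)
= 22 * 30
= 660

660


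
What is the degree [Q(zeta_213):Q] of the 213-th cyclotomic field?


The degree equals Euler's totient phi(213).
213 = 3 * 71
phi(213) = 140

140


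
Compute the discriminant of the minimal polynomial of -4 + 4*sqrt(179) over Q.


The element -4 + 4*sqrt(179) has minimal polynomial:
x^2 + 8*x - 2848
Discriminant = (8)^2 - 4*(-2848)
= 64 + 11392
= 11456

11456


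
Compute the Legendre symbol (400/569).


p = 569 is prime, so compute (400/569) with the reciprocity algorithm (Jacobi-symbol steps: pull out 2s via (2/n), flip via reciprocity, reduce):
  pull out 2: (2/569) = +1  (since 569 mod 8 = 1)
  pull out 2: (2/569) = +1  (since 569 mod 8 = 1)
  pull out 2: (2/569) = +1  (since 569 mod 8 = 1)
  pull out 2: (2/569) = +1  (since 569 mod 8 = 1)
  reciprocity: (25/569) -> +(569/25)
  reduce: (19/25)
  reciprocity: (19/25) -> +(25/19)
  reduce: (6/19)
  pull out 2: (2/19) = -1  (since 19 mod 8 = 3)
  reciprocity: (3/19) -> -(19/3)
  reduce: (1/3)
  (1/3) = 1
Product of signs = 1
(400/569) = 1

1


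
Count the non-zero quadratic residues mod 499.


For prime p, the number of non-zero quadratic residues is (p-1)/2.
= (499-1)/2
= 249

249


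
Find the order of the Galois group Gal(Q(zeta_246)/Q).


|Gal(Q(zeta_246)/Q)| = phi(246)
= 80

80


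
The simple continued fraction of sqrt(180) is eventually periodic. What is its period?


Run the CF algorithm for sqrt(180).
a_0 = floor(sqrt(180)) = 13; set m_0=0, q_0=1.
Recurrence: m' = q*a - m,  q' = (d - m'^2)/q,  a' = floor((a_0 + m')/q').
  step 1: m=13, q=11, a=2
  step 2: m=9, q=9, a=2
  step 3: m=9, q=11, a=2
  step 4: m=13, q=1, a=26
a_4 = 2*a_0 = 26, so the period closes here.
sqrt(180) = [13; 2, 2, 2, 26]
Period length = 4

4


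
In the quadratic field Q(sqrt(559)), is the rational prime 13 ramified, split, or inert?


K = Q(sqrt(559)). Since d mod 4 = 3, disc(K) = 2236.
Check p | disc: 2236 mod 13 = 0.
p divides disc, so p ramifies: (p) = P^2 with e=2, f=1, g=1.
Therefore p is ramified.

ramified


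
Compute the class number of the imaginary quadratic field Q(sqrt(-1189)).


K = Q(sqrt(-1189)). d mod 4 = 3, so D = disc(K) = 4d = -4756
h(K) equals the number of primitive reduced positive-definite forms (a, b, c) = a*x^2 + b*x*y + c*y^2 with b^2 - 4ac = D,
where reduced means |b| <= a <= c, with b >= 0 whenever |b| = a or a = c, and primitive means gcd(a, b, c) = 1.
Reduced forces 3a^2 <= |D| = 4756, so 1 <= a <= 39; b must have the parity of D, and c = (b^2 - D)/(4a) must be an integer >= a.
Enumerate a = 1..39, b in [-a, a]:
  a=1: (1, 0, 1189)  [1]
  a=2: (2, 2, 595)  [1]
  a=3..4: none
  a=5: (5, -2, 238), (5, 2, 238)  [2]
  a=6: none
  a=7: (7, -2, 170), (7, 2, 170)  [2]
  a=8..9: none
  a=10: (10, -2, 119), (10, 2, 119)  [2]
  a=11..13: none
  a=14: (14, -2, 85), (14, 2, 85)  [2]
  a=15..16: none
  a=17: (17, -2, 70), (17, 2, 70)  [2]
  a=18..24: none
  a=25: (25, -12, 49), (25, 12, 49)  [2]
  a=26..28: none
  a=29: (29, 0, 41)  [1]
  a=30: none
  a=31: (31, -24, 43), (31, 24, 43)  [2]
  a=32..33: none
  a=34: (34, -2, 35), (34, 2, 35)  [2]
  a=35: (35, 12, 35)  [1]
  a=36..39: none
Total reduced forms: 1 + 1 + 2 + 2 + 2 + 2 + 2 + 2 + 1 + 2 + 2 + 1 = 20
h = 20

20


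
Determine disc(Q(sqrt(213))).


For K = Q(sqrt(d)) with d squarefree: disc(K) = d if d = 1 mod 4, and disc(K) = 4d if d = 2 or 3 mod 4.
Here d = 213, and d mod 4 = 1.
d = 1 mod 4 (O_K = Z[(1+sqrt(d))/2]), so disc(K) = d = 213

213


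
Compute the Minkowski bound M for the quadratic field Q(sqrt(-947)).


d = -947, d mod 4 = 1, so disc(K) = d = -947; |disc(K)| = 947
Imaginary quadratic field, so n = 2, s = r2 = 1, r1 = 0
M = (n!/n^n) * (4/pi)^s * sqrt(|disc(K)|) = (2!/2^2) * (4/pi)^1 * sqrt(947)
= 0.5 * 1.273240 * 30.773365
= 19.5909

19.5909


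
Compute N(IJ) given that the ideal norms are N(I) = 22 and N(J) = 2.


N(IJ) = N(I) * N(J)
= 22 * 2
= 44

44


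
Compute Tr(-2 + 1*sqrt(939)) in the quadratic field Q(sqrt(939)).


Tr(a + b*sqrt(d)) = (a + b*sqrt(d)) + (a - b*sqrt(d)) = 2a
= 2 * (-2)
= -4

-4


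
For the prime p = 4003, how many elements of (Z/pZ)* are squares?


For prime p, the number of non-zero quadratic residues is (p-1)/2.
= (4003-1)/2
= 2001

2001


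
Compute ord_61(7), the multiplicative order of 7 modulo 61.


We want ord_61(7), the smallest k >= 1 with 7^k = 1 mod 61.
n = 61 = 61, phi(61) = 60; the order divides phi(n).
Divisors of 60: 1, 2, 3, 4, 5, 6, 10, 12, 15, 20, 30, 60
Repeated squaring mod 61: 7^1 = 7, 7^2 = 49, 7^4 = 22, 7^8 = 57, 7^16 = 16, 7^32 = 12
Test divisors in increasing order:
  k=1: 7^1 = 7 mod 61
  k=2: 7^2 = 49 mod 61
  k=3: 7^3 = 49 * 7 = 38 mod 61
  k=4: 7^4 = 22 mod 61
  k=5: 7^5 = 22 * 7 = 32 mod 61
  k=6: 7^6 = 22 * 49 = 41 mod 61
  k=10: 7^10 = 57 * 49 = 48 mod 61
  k=12: 7^12 = 57 * 22 = 34 mod 61
  k=15: 7^15 = 57 * 22 * 49 * 7 = 11 mod 61
  k=20: 7^20 = 16 * 22 = 47 mod 61
  k=30: 7^30 = 16 * 57 * 22 * 49 = 60 mod 61
  k=60: 7^60 = 12 * 16 * 57 * 22 = 1 mod 61  <- first divisor giving 1
Order = 60

60


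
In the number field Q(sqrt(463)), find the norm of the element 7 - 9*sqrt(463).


N(a + b*sqrt(d)) = a^2 - d*b^2
= (7)^2 - (463)*(-9)^2
= 49 - 37503
= -37454

-37454


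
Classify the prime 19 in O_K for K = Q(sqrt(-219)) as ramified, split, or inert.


K = Q(sqrt(-219)). Since d mod 4 = 1, disc(K) = -219.
Check p | disc: -219 mod 19 = 9.
p does not divide disc. Compute Legendre symbol (d/p):
9^((19-1)/2) mod 19 = 1
(d/p) = 1, so p splits: (p) = P*P' with e=1, f=1, g=2.
Therefore p is split.

split


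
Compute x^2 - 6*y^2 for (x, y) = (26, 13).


x^2 - d*y^2
= 26^2 - 6*13^2
= 676 - 1014
= -338

-338


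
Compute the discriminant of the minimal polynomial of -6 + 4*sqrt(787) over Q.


The element -6 + 4*sqrt(787) has minimal polynomial:
x^2 + 12*x - 12556
Discriminant = (12)^2 - 4*(-12556)
= 144 + 50224
= 50368

50368


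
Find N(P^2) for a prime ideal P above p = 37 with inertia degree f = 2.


N(P^a) = p^(a*f)
= 37^(2*2)
= 37^4
= 1874161

1874161


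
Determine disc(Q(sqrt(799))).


For K = Q(sqrt(d)) with d squarefree: disc(K) = d if d = 1 mod 4, and disc(K) = 4d if d = 2 or 3 mod 4.
Here d = 799, and d mod 4 = 3.
d = 3 mod 4, not 1 (O_K = Z[sqrt(d)]), so disc(K) = 4d = 4 * (799) = 3196

3196


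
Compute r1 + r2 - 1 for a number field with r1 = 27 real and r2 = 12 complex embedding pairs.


By Dirichlet's unit theorem:
rank = r1 + r2 - 1
= 27 + 12 - 1
= 38

38


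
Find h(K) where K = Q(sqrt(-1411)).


K = Q(sqrt(-1411)). d mod 4 = 1, so D = disc(K) = d = -1411
h(K) equals the number of primitive reduced positive-definite forms (a, b, c) = a*x^2 + b*x*y + c*y^2 with b^2 - 4ac = D,
where reduced means |b| <= a <= c, with b >= 0 whenever |b| = a or a = c, and primitive means gcd(a, b, c) = 1.
Reduced forces 3a^2 <= |D| = 1411, so 1 <= a <= 21; b must have the parity of D, and c = (b^2 - D)/(4a) must be an integer >= a.
Enumerate a = 1..21, b in [-a, a]:
  a=1: (1, 1, 353)  [1]
  a=2..4: none
  a=5: (5, -3, 71), (5, 3, 71)  [2]
  a=6..16: none
  a=17: (17, 17, 25)  [1]
  a=18..21: none
Total reduced forms: 1 + 2 + 1 = 4
h = 4

4


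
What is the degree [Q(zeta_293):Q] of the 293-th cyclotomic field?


The degree equals Euler's totient phi(293).
293 = 293
phi(293) = 292

292


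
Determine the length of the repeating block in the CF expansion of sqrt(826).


Run the CF algorithm for sqrt(826).
a_0 = floor(sqrt(826)) = 28; set m_0=0, q_0=1.
Recurrence: m' = q*a - m,  q' = (d - m'^2)/q,  a' = floor((a_0 + m')/q').
  step 1: m=28, q=42, a=1
  step 2: m=14, q=15, a=2
  step 3: m=16, q=38, a=1
  step 4: m=22, q=9, a=5
  step 5: m=23, q=33, a=1
  step 6: m=10, q=22, a=1
  step 7: m=12, q=31, a=1
  step 8: m=19, q=15, a=3
  step 9: m=26, q=10, a=5
  step 10: m=24, q=25, a=2
  step 11: m=26, q=6, a=9
  step 12: m=28, q=7, a=8
  step 13: m=28, q=6, a=9
  step 14: m=26, q=25, a=2
  step 15: m=24, q=10, a=5
  step 16: m=26, q=15, a=3
  step 17: m=19, q=31, a=1
  step 18: m=12, q=22, a=1
  step 19: m=10, q=33, a=1
  step 20: m=23, q=9, a=5
  step 21: m=22, q=38, a=1
  step 22: m=16, q=15, a=2
  step 23: m=14, q=42, a=1
  step 24: m=28, q=1, a=56
a_24 = 2*a_0 = 56, so the period closes here.
sqrt(826) = [28; 1, 2, 1, 5, 1, 1, 1, 3, 5, 2, 9, 8, 9, 2, 5, 3, 1, 1, 1, 5, 1, 2, 1, 56]
Period length = 24

24


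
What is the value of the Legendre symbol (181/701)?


p = 701 is prime, so compute (181/701) with the reciprocity algorithm (Jacobi-symbol steps: pull out 2s via (2/n), flip via reciprocity, reduce):
  reciprocity: (181/701) -> +(701/181)
  reduce: (158/181)
  pull out 2: (2/181) = -1  (since 181 mod 8 = 5)
  reciprocity: (79/181) -> +(181/79)
  reduce: (23/79)
  reciprocity: (23/79) -> -(79/23)
  reduce: (10/23)
  pull out 2: (2/23) = +1  (since 23 mod 8 = 7)
  reciprocity: (5/23) -> +(23/5)
  reduce: (3/5)
  reciprocity: (3/5) -> +(5/3)
  reduce: (2/3)
  pull out 2: (2/3) = -1  (since 3 mod 8 = 3)
  (1/3) = 1
Product of signs = -1
(181/701) = -1

-1


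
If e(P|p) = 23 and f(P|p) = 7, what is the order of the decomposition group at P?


|D_P| = e * f
= 23 * 7
= 161

161


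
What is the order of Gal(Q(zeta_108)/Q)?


|Gal(Q(zeta_108)/Q)| = phi(108)
= 36

36


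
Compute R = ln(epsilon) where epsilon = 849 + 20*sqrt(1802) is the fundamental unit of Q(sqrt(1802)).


epsilon = 849 + 20*sqrt(1802)
= 1697.9994
R = ln(1697.9994)
= 7.4372

7.4372


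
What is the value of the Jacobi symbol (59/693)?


Compute (59/693) via quadratic reciprocity:
  reciprocity: (59/693) -> +(693/59)
  reduce: (44/59)
  pull out 2: (2/59) = -1  (since 59 mod 8 = 3)
  pull out 2: (2/59) = -1  (since 59 mod 8 = 3)
  reciprocity: (11/59) -> -(59/11)
  reduce: (4/11)
  pull out 2: (2/11) = -1  (since 11 mod 8 = 3)
  pull out 2: (2/11) = -1  (since 11 mod 8 = 3)
  (1/11) = 1
Product of signs = -1

-1


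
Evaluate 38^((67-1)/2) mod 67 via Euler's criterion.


p = 67 is prime and the exponent is (p-1)/2 = 33, so by Euler's criterion 38^33 = (38/67) = +1 or -1 mod 67.
Compute by square-and-multiply:
  33 = 32 + 1 (binary 100001)
  Repeated squaring mod 67: 38^1 = 38, 38^2 = 37, 38^4 = 29, 38^8 = 37, 38^16 = 29, 38^32 = 37
  38^33 = 38^32 * 38^1 = 37 * 38 mod 67
    37 * 38 = 1406 = 66 mod 67
  38^33 = 66 mod 67
Result 66 = p - 1 = -1 mod 67: 38 is a quadratic non-residue mod 67. As a residue in [0, p-1] the value is 66.
38^33 mod 67 = 66

66


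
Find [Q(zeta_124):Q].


The degree equals Euler's totient phi(124).
124 = 2^2 * 31
phi(124) = 60

60


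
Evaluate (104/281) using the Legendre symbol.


p = 281 is prime, so compute (104/281) with the reciprocity algorithm (Jacobi-symbol steps: pull out 2s via (2/n), flip via reciprocity, reduce):
  pull out 2: (2/281) = +1  (since 281 mod 8 = 1)
  pull out 2: (2/281) = +1  (since 281 mod 8 = 1)
  pull out 2: (2/281) = +1  (since 281 mod 8 = 1)
  reciprocity: (13/281) -> +(281/13)
  reduce: (8/13)
  pull out 2: (2/13) = -1  (since 13 mod 8 = 5)
  pull out 2: (2/13) = -1  (since 13 mod 8 = 5)
  pull out 2: (2/13) = -1  (since 13 mod 8 = 5)
  (1/13) = 1
Product of signs = -1
(104/281) = -1

-1


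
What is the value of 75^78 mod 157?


p = 157 is prime and the exponent is (p-1)/2 = 78, so by Euler's criterion 75^78 = (75/157) = +1 or -1 mod 157.
Compute by square-and-multiply:
  78 = 64 + 8 + 4 + 2 (binary 1001110)
  Repeated squaring mod 157: 75^1 = 75, 75^2 = 130, 75^4 = 101, 75^8 = 153, 75^16 = 16, 75^32 = 99, 75^64 = 67
  75^78 = 75^64 * 75^8 * 75^4 * 75^2 = 67 * 153 * 101 * 130 mod 157
    67 * 153 = 10251 = 46 mod 157
    46 * 101 = 4646 = 93 mod 157
    93 * 130 = 12090 = 1 mod 157
  75^78 = 1 mod 157
Result 1: 75 is a quadratic residue mod 157.
75^78 mod 157 = 1

1


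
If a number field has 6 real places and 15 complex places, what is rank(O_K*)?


By Dirichlet's unit theorem:
rank = r1 + r2 - 1
= 6 + 15 - 1
= 20

20


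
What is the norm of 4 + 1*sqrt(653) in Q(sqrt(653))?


N(a + b*sqrt(d)) = a^2 - d*b^2
= (4)^2 - (653)*(1)^2
= 16 - 653
= -637

-637


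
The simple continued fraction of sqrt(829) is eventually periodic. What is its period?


Run the CF algorithm for sqrt(829).
a_0 = floor(sqrt(829)) = 28; set m_0=0, q_0=1.
Recurrence: m' = q*a - m,  q' = (d - m'^2)/q,  a' = floor((a_0 + m')/q').
  step 1: m=28, q=45, a=1
  step 2: m=17, q=12, a=3
  step 3: m=19, q=39, a=1
  step 4: m=20, q=11, a=4
  step 5: m=24, q=23, a=2
  step 6: m=22, q=15, a=3
  step 7: m=23, q=20, a=2
  step 8: m=17, q=27, a=1
  step 9: m=10, q=27, a=1
  step 10: m=17, q=20, a=2
  step 11: m=23, q=15, a=3
  step 12: m=22, q=23, a=2
  step 13: m=24, q=11, a=4
  step 14: m=20, q=39, a=1
  step 15: m=19, q=12, a=3
  step 16: m=17, q=45, a=1
  step 17: m=28, q=1, a=56
a_17 = 2*a_0 = 56, so the period closes here.
sqrt(829) = [28; 1, 3, 1, 4, 2, 3, 2, 1, 1, 2, 3, 2, 4, 1, 3, 1, 56]
Period length = 17

17


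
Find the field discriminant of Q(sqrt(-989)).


For K = Q(sqrt(d)) with d squarefree: disc(K) = d if d = 1 mod 4, and disc(K) = 4d if d = 2 or 3 mod 4.
Here d = -989, and d mod 4 = 3.
d = 3 mod 4, not 1 (O_K = Z[sqrt(d)]), so disc(K) = 4d = 4 * (-989) = -3956

-3956


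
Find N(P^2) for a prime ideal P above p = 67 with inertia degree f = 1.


N(P^a) = p^(a*f)
= 67^(2*1)
= 67^2
= 4489

4489


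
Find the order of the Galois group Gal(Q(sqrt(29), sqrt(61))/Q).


The 2 square roots of distinct primes are multiplicatively independent over Q,
so [K:Q] = 2^2 and Gal(K/Q) is isomorphic to (Z/2Z)^2.
|Gal| = 2^2 = 4

4


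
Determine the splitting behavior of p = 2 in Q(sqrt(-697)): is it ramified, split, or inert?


K = Q(sqrt(-697)). Since d mod 4 = 3, disc(K) = -2788.
Check p | disc: -2788 mod 2 = 0.
p divides disc, so p ramifies: (p) = P^2 with e=2, f=1, g=1.
Therefore p is ramified.

ramified


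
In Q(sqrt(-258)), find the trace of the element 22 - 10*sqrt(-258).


Tr(a + b*sqrt(d)) = (a + b*sqrt(d)) + (a - b*sqrt(d)) = 2a
= 2 * (22)
= 44

44


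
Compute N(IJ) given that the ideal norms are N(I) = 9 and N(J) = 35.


N(IJ) = N(I) * N(J)
= 9 * 35
= 315

315


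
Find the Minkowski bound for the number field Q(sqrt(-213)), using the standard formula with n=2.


d = -213, d mod 4 = 3, so disc(K) = 4d = -852; |disc(K)| = 852
Imaginary quadratic field, so n = 2, s = r2 = 1, r1 = 0
M = (n!/n^n) * (4/pi)^s * sqrt(|disc(K)|) = (2!/2^2) * (4/pi)^1 * sqrt(852)
= 0.5 * 1.273240 * 29.189039
= 18.5823

18.5823


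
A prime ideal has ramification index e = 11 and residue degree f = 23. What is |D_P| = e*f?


|D_P| = e * f
= 11 * 23
= 253

253


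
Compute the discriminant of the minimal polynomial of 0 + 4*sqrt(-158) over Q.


The element 0 + 4*sqrt(-158) has minimal polynomial:
x^2 + 0*x + 2528
Discriminant = (0)^2 - 4*(2528)
= 0 - 10112
= -10112

-10112


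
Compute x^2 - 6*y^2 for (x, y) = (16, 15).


x^2 - d*y^2
= 16^2 - 6*15^2
= 256 - 1350
= -1094

-1094


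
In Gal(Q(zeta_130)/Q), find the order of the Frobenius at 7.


The Frobenius at p in Gal(Q(zeta_n)/Q) = (Z/nZ)* is the class of p, so its order is ord_130(7), the smallest k >= 1 with 7^k = 1 mod 130.
n = 130 = 2 * 5 * 13, phi(130) = 48; the order divides phi(n).
Divisors of 48: 1, 2, 3, 4, 6, 8, 12, 16, 24, 48
Repeated squaring mod 130: 7^1 = 7, 7^2 = 49, 7^4 = 61, 7^8 = 81, 7^16 = 61, 7^32 = 81
Test divisors in increasing order:
  k=1: 7^1 = 7 mod 130
  k=2: 7^2 = 49 mod 130
  k=3: 7^3 = 49 * 7 = 83 mod 130
  k=4: 7^4 = 61 mod 130
  k=6: 7^6 = 61 * 49 = 129 mod 130
  k=8: 7^8 = 81 mod 130
  k=12: 7^12 = 81 * 61 = 1 mod 130  <- first divisor giving 1
Order = 12

12


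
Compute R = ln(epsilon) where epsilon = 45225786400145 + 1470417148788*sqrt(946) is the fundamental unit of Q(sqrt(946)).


epsilon = 45225786400145 + 1470417148788*sqrt(946)
= 9.0452e+13
R = ln(9.0452e+13)
= 32.1358

32.1358


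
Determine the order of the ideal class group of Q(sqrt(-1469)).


K = Q(sqrt(-1469)). d mod 4 = 3, so D = disc(K) = 4d = -5876
h(K) equals the number of primitive reduced positive-definite forms (a, b, c) = a*x^2 + b*x*y + c*y^2 with b^2 - 4ac = D,
where reduced means |b| <= a <= c, with b >= 0 whenever |b| = a or a = c, and primitive means gcd(a, b, c) = 1.
Reduced forces 3a^2 <= |D| = 5876, so 1 <= a <= 44; b must have the parity of D, and c = (b^2 - D)/(4a) must be an integer >= a.
Enumerate a = 1..44, b in [-a, a]:
  a=1: (1, 0, 1469)  [1]
  a=2: (2, 2, 735)  [1]
  a=3: (3, -2, 490), (3, 2, 490)  [2]
  a=4: none
  a=5: (5, -2, 294), (5, 2, 294)  [2]
  a=6: (6, -2, 245), (6, 2, 245)  [2]
  a=7: (7, -2, 210), (7, 2, 210)  [2]
  a=8: none
  a=9: (9, -8, 165), (9, 8, 165)  [2]
  a=10: (10, -2, 147), (10, 2, 147)  [2]
  a=11: (11, -8, 135), (11, 8, 135)  [2]
  a=12: none
  a=13: (13, 0, 113)  [1]
  a=14: (14, -2, 105), (14, 2, 105)  [2]
  a=15: (15, -8, 99), (15, -2, 98), (15, 2, 98), (15, 8, 99)  [4]
  a=16..17: none
  a=18: (18, -10, 83), (18, 10, 83)  [2]
  a=19..20: none
  a=21: (21, -16, 73), (21, -2, 70), (21, 2, 70), (21, 16, 73)  [4]
  a=22: (22, -14, 69), (22, 14, 69)  [2]
  a=23: (23, -14, 66), (23, 14, 66)  [2]
  a=24: none
  a=25: (25, -18, 62), (25, 18, 62)  [2]
  a=26: (26, 26, 63)  [1]
  a=27: (27, -8, 55), (27, 8, 55)  [2]
  a=28..29: none
  a=30: (30, -22, 53), (30, -2, 49), (30, 2, 49), (30, 22, 53)  [4]
  a=31: (31, -18, 50), (31, 18, 50)  [2]
  a=32: none
  a=33: (33, -14, 46), (33, -8, 45), (33, 8, 45), (33, 14, 46)  [4]
  a=34: none
  a=35: (35, -12, 43), (35, -2, 42), (35, 2, 42), (35, 12, 43)  [4]
  a=36: none
  a=37: (37, -28, 45), (37, 28, 45)  [2]
  a=38: none
  a=39: (39, -26, 42), (39, 26, 42)  [2]
  a=40..44: none
Total reduced forms: 1 + 1 + 2 + 2 + 2 + 2 + 2 + 2 + 2 + 1 + 2 + 4 + 2 + 4 + 2 + 2 + 2 + 1 + 2 + 4 + 2 + 4 + 4 + 2 + 2 = 56
h = 56

56


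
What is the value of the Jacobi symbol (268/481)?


Compute (268/481) via quadratic reciprocity:
  pull out 2: (2/481) = +1  (since 481 mod 8 = 1)
  pull out 2: (2/481) = +1  (since 481 mod 8 = 1)
  reciprocity: (67/481) -> +(481/67)
  reduce: (12/67)
  pull out 2: (2/67) = -1  (since 67 mod 8 = 3)
  pull out 2: (2/67) = -1  (since 67 mod 8 = 3)
  reciprocity: (3/67) -> -(67/3)
  reduce: (1/3)
  (1/3) = 1
Product of signs = -1

-1


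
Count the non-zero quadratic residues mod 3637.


For prime p, the number of non-zero quadratic residues is (p-1)/2.
= (3637-1)/2
= 1818

1818


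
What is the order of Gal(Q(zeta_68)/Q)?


|Gal(Q(zeta_68)/Q)| = phi(68)
= 32

32


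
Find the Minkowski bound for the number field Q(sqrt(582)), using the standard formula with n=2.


d = 582, d mod 4 = 2, so disc(K) = 4d = 2328; |disc(K)| = 2328
Real quadratic field, so n = 2, s = r2 = 0, r1 = 2
M = (n!/n^n) * (4/pi)^s * sqrt(|disc(K)|) = (2!/2^2) * (4/pi)^0 * sqrt(2328)
= 0.5 * 1.000000 * 48.249352
= 24.1247

24.1247


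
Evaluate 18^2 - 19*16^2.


x^2 - d*y^2
= 18^2 - 19*16^2
= 324 - 4864
= -4540

-4540


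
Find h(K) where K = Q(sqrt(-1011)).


K = Q(sqrt(-1011)). d mod 4 = 1, so D = disc(K) = d = -1011
h(K) equals the number of primitive reduced positive-definite forms (a, b, c) = a*x^2 + b*x*y + c*y^2 with b^2 - 4ac = D,
where reduced means |b| <= a <= c, with b >= 0 whenever |b| = a or a = c, and primitive means gcd(a, b, c) = 1.
Reduced forces 3a^2 <= |D| = 1011, so 1 <= a <= 18; b must have the parity of D, and c = (b^2 - D)/(4a) must be an integer >= a.
Enumerate a = 1..18, b in [-a, a]:
  a=1: (1, 1, 253)  [1]
  a=2: none
  a=3: (3, 3, 85)  [1]
  a=4: none
  a=5: (5, -3, 51), (5, 3, 51)  [2]
  a=6: none
  a=7: (7, -5, 37), (7, 5, 37)  [2]
  a=8..10: none
  a=11: (11, -1, 23), (11, 1, 23)  [2]
  a=12: none
  a=13: (13, -9, 21), (13, 9, 21)  [2]
  a=14: none
  a=15: (15, -3, 17), (15, 3, 17)  [2]
  a=16..18: none
Total reduced forms: 1 + 1 + 2 + 2 + 2 + 2 + 2 = 12
h = 12

12


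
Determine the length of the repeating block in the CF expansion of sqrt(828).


Run the CF algorithm for sqrt(828).
a_0 = floor(sqrt(828)) = 28; set m_0=0, q_0=1.
Recurrence: m' = q*a - m,  q' = (d - m'^2)/q,  a' = floor((a_0 + m')/q').
  step 1: m=28, q=44, a=1
  step 2: m=16, q=13, a=3
  step 3: m=23, q=23, a=2
  step 4: m=23, q=13, a=3
  step 5: m=16, q=44, a=1
  step 6: m=28, q=1, a=56
a_6 = 2*a_0 = 56, so the period closes here.
sqrt(828) = [28; 1, 3, 2, 3, 1, 56]
Period length = 6

6


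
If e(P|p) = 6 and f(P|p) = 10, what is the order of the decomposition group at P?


|D_P| = e * f
= 6 * 10
= 60

60


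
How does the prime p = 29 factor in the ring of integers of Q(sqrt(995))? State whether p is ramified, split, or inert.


K = Q(sqrt(995)). Since d mod 4 = 3, disc(K) = 3980.
Check p | disc: 3980 mod 29 = 7.
p does not divide disc. Compute Legendre symbol (d/p):
9^((29-1)/2) mod 29 = 1
(d/p) = 1, so p splits: (p) = P*P' with e=1, f=1, g=2.
Therefore p is split.

split


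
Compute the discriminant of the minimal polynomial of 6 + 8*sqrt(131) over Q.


The element 6 + 8*sqrt(131) has minimal polynomial:
x^2 - 12*x - 8348
Discriminant = (-12)^2 - 4*(-8348)
= 144 + 33392
= 33536

33536


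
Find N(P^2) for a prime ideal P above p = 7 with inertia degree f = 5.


N(P^a) = p^(a*f)
= 7^(2*5)
= 7^10
= 282475249

282475249


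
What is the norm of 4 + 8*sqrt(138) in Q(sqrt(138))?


N(a + b*sqrt(d)) = a^2 - d*b^2
= (4)^2 - (138)*(8)^2
= 16 - 8832
= -8816

-8816


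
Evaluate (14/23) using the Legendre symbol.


p = 23 is prime, so compute (14/23) with the reciprocity algorithm (Jacobi-symbol steps: pull out 2s via (2/n), flip via reciprocity, reduce):
  pull out 2: (2/23) = +1  (since 23 mod 8 = 7)
  reciprocity: (7/23) -> -(23/7)
  reduce: (2/7)
  pull out 2: (2/7) = +1  (since 7 mod 8 = 7)
  (1/7) = 1
Product of signs = -1
(14/23) = -1

-1


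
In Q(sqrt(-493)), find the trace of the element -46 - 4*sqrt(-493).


Tr(a + b*sqrt(d)) = (a + b*sqrt(d)) + (a - b*sqrt(d)) = 2a
= 2 * (-46)
= -92

-92


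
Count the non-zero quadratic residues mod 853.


For prime p, the number of non-zero quadratic residues is (p-1)/2.
= (853-1)/2
= 426

426


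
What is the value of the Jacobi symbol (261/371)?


Compute (261/371) via quadratic reciprocity:
  reciprocity: (261/371) -> +(371/261)
  reduce: (110/261)
  pull out 2: (2/261) = -1  (since 261 mod 8 = 5)
  reciprocity: (55/261) -> +(261/55)
  reduce: (41/55)
  reciprocity: (41/55) -> +(55/41)
  reduce: (14/41)
  pull out 2: (2/41) = +1  (since 41 mod 8 = 1)
  reciprocity: (7/41) -> +(41/7)
  reduce: (6/7)
  pull out 2: (2/7) = +1  (since 7 mod 8 = 7)
  reciprocity: (3/7) -> -(7/3)
  reduce: (1/3)
  (1/3) = 1
Product of signs = 1

1


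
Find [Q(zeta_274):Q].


The degree equals Euler's totient phi(274).
274 = 2 * 137
phi(274) = 136

136


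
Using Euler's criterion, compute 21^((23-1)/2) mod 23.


p = 23 is prime and the exponent is (p-1)/2 = 11, so by Euler's criterion 21^11 = (21/23) = +1 or -1 mod 23.
Compute by square-and-multiply:
  11 = 8 + 2 + 1 (binary 1011)
  Repeated squaring mod 23: 21^1 = 21, 21^2 = 4, 21^4 = 16, 21^8 = 3
  21^11 = 21^8 * 21^2 * 21^1 = 3 * 4 * 21 mod 23
    3 * 4 = 12 = 12 mod 23
    12 * 21 = 252 = 22 mod 23
  21^11 = 22 mod 23
Result 22 = p - 1 = -1 mod 23: 21 is a quadratic non-residue mod 23. As a residue in [0, p-1] the value is 22.
21^11 mod 23 = 22

22


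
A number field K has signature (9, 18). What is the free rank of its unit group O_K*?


By Dirichlet's unit theorem:
rank = r1 + r2 - 1
= 9 + 18 - 1
= 26

26


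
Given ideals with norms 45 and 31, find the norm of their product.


N(IJ) = N(I) * N(J)
= 45 * 31
= 1395

1395


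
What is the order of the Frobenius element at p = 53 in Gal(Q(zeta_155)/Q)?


The Frobenius at p in Gal(Q(zeta_n)/Q) = (Z/nZ)* is the class of p, so its order is ord_155(53), the smallest k >= 1 with 53^k = 1 mod 155.
n = 155 = 5 * 31, phi(155) = 120; the order divides phi(n).
Divisors of 120: 1, 2, 3, 4, 5, 6, 8, 10, 12, 15, 20, 24, 30, 40, 60, 120
Repeated squaring mod 155: 53^1 = 53, 53^2 = 19, 53^4 = 51, 53^8 = 121, 53^16 = 71, 53^32 = 81, 53^64 = 51
Test divisors in increasing order:
  k=1: 53^1 = 53 mod 155
  k=2: 53^2 = 19 mod 155
  k=3: 53^3 = 19 * 53 = 77 mod 155
  k=4: 53^4 = 51 mod 155
  k=5: 53^5 = 51 * 53 = 68 mod 155
  k=6: 53^6 = 51 * 19 = 39 mod 155
  k=8: 53^8 = 121 mod 155
  k=10: 53^10 = 121 * 19 = 129 mod 155
  k=12: 53^12 = 121 * 51 = 126 mod 155
  k=15: 53^15 = 121 * 51 * 19 * 53 = 92 mod 155
  k=20: 53^20 = 71 * 51 = 56 mod 155
  k=24: 53^24 = 71 * 121 = 66 mod 155
  k=30: 53^30 = 71 * 121 * 51 * 19 = 94 mod 155
  k=40: 53^40 = 81 * 121 = 36 mod 155
  k=60: 53^60 = 81 * 71 * 121 * 51 = 1 mod 155  <- first divisor giving 1
Order = 60

60


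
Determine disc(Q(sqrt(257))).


For K = Q(sqrt(d)) with d squarefree: disc(K) = d if d = 1 mod 4, and disc(K) = 4d if d = 2 or 3 mod 4.
Here d = 257, and d mod 4 = 1.
d = 1 mod 4 (O_K = Z[(1+sqrt(d))/2]), so disc(K) = d = 257

257


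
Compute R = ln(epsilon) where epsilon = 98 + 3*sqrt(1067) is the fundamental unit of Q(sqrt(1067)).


epsilon = 98 + 3*sqrt(1067)
= 195.9949
R = ln(195.9949)
= 5.2781

5.2781


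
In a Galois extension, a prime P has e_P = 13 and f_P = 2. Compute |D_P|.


|D_P| = e * f
= 13 * 2
= 26

26


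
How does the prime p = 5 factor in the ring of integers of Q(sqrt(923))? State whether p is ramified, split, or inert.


K = Q(sqrt(923)). Since d mod 4 = 3, disc(K) = 3692.
Check p | disc: 3692 mod 5 = 2.
p does not divide disc. Compute Legendre symbol (d/p):
3^((5-1)/2) mod 5 = -1
(d/p) = -1, so p is inert: (p) stays prime with e=1, f=2, g=1.
Therefore p is inert.

inert


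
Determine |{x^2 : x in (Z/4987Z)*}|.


For prime p, the number of non-zero quadratic residues is (p-1)/2.
= (4987-1)/2
= 2493

2493


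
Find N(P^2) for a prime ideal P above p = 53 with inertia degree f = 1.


N(P^a) = p^(a*f)
= 53^(2*1)
= 53^2
= 2809

2809


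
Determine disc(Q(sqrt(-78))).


For K = Q(sqrt(d)) with d squarefree: disc(K) = d if d = 1 mod 4, and disc(K) = 4d if d = 2 or 3 mod 4.
Here d = -78, and d mod 4 = 2.
d = 2 mod 4, not 1 (O_K = Z[sqrt(d)]), so disc(K) = 4d = 4 * (-78) = -312

-312
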